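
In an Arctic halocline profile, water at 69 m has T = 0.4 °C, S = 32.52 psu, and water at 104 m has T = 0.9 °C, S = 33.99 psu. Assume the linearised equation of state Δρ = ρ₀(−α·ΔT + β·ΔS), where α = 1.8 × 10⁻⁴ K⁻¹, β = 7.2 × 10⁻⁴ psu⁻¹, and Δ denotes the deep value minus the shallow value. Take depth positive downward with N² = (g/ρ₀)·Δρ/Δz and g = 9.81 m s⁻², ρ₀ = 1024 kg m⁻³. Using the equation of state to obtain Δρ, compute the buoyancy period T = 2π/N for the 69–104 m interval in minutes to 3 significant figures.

ΔT = +0.5 K, ΔS = +1.47 psu (deep − shallow).
Δρ/ρ₀ = −αΔT + βΔS = -9.00 × 10⁻⁵ + 1.0584 × 10⁻³ = 9.684 × 10⁻⁴, so Δρ ≈ 0.9916 kg m⁻³.
N² = (g/ρ₀)·Δρ/Δz = g·(Δρ/ρ₀)/Δz = 9.81 × 9.684 × 10⁻⁴ / 35 = 2.7143 × 10⁻⁴ s⁻².
N = √(2.7143 × 10⁻⁴) = 0.016475 rad s⁻¹ → T = 2π/N = 381.38 s = 6.3563 min ≈ 6.36 min.

6.36 min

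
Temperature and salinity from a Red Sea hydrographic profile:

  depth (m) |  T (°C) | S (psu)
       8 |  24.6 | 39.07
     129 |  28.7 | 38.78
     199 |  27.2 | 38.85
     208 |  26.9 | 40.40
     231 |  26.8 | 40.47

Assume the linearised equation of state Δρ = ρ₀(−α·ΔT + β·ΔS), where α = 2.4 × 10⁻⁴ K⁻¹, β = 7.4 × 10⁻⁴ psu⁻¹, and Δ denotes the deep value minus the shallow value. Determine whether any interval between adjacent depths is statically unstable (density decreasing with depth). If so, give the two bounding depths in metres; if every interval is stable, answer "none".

8–129 m

Evaluate Δρ/ρ₀ = −αΔT + βΔS across each adjacent pair:
  8–129 m: −αΔT+βΔS = −(2.4 × 10⁻⁴)(+4.1)+(7.4 × 10⁻⁴)(-0.29) = -1.2 × 10⁻³ → UNSTABLE
  129–199 m: −αΔT+βΔS = −(2.4 × 10⁻⁴)(-1.5)+(7.4 × 10⁻⁴)(+0.07) = 4.1 × 10⁻⁴ → stable
  199–208 m: −αΔT+βΔS = −(2.4 × 10⁻⁴)(-0.3)+(7.4 × 10⁻⁴)(+1.55) = 1.2 × 10⁻³ → stable
  208–231 m: −αΔT+βΔS = −(2.4 × 10⁻⁴)(-0.1)+(7.4 × 10⁻⁴)(+0.07) = 7.6 × 10⁻⁵ → stable
The 8–129 m interval has Δρ < 0: lighter water underlies denser water.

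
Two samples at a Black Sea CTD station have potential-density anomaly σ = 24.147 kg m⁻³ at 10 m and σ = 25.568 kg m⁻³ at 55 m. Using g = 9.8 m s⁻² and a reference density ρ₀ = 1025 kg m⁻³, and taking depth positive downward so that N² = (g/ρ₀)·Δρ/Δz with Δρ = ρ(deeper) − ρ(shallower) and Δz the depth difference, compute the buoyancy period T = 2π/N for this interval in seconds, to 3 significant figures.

Δρ = 1025.568 − 1024.147 = 1.421 kg m⁻³ over Δz = 55 − 10 = 45 m.
N² = (9.8/1025) × (1.421/45) = 3.0191 × 10⁻⁴ s⁻².
N = √(3.0191 × 10⁻⁴) = 0.017376 rad s⁻¹, so T = 2π/N = 361.60 s ≈ 362 s.

362 s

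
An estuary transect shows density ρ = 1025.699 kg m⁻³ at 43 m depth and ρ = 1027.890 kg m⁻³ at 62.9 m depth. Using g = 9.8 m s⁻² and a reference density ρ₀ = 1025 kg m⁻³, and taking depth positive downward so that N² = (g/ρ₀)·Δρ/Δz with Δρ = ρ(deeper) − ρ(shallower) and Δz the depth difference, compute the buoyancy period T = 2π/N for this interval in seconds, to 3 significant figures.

Δρ = 1027.890 − 1025.699 = 2.191 kg m⁻³ over Δz = 62.9 − 43 = 19.9 m.
N² = (9.8/1025) × (2.191/19.9) = 1.0527 × 10⁻³ s⁻².
N = √(1.0527 × 10⁻³) = 0.032445 rad s⁻¹, so T = 2π/N = 193.66 s ≈ 194 s.

194 s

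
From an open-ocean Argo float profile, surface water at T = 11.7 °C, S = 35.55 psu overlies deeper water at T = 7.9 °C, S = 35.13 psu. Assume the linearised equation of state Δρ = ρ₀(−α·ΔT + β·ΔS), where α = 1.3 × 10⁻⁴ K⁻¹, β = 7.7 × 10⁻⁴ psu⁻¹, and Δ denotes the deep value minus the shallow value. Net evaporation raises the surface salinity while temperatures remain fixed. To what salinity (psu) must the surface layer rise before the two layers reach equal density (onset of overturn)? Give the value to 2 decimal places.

35.77 psu

Neutral buoyancy requires −α(T_deep − T_surf) + β(S_deep − S_surf′) = 0.
S_surf′ = S_deep − (α/β)·ΔT = 35.13 − (1.3 × 10⁻⁴/7.7 × 10⁻⁴)·(-3.8) = 35.7716 psu.
Increase required: 35.7716 − 35.55 = 0.2216 psu.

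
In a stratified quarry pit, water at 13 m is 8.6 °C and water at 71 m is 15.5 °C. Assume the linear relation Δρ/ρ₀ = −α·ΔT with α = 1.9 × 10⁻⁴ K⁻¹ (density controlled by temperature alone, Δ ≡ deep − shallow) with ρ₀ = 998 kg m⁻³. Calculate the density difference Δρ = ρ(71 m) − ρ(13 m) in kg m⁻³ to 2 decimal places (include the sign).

-1.31 kg m⁻³

ΔT = +6.9 K, Δρ/ρ₀ = −αΔT = -1.311 × 10⁻³.
Δρ = 998 × (-1.311 × 10⁻³) = -1.31 kg m⁻³.
Negative Δρ: lighter below, statically unstable.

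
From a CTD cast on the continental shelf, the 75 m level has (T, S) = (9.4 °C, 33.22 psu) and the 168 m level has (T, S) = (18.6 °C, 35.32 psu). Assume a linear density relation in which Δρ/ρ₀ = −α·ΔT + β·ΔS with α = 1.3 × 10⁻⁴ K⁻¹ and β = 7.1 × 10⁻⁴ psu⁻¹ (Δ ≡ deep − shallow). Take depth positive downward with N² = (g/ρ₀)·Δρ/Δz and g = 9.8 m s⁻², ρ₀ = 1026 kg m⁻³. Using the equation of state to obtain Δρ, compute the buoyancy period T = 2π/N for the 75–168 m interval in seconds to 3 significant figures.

1.13 × 10³ s

ΔT = +9.2 K, ΔS = +2.10 psu (deep − shallow).
Δρ/ρ₀ = −αΔT + βΔS = -1.196 × 10⁻³ + 1.491 × 10⁻³ = 2.95 × 10⁻⁴, so Δρ ≈ 0.3027 kg m⁻³.
N² = (g/ρ₀)·Δρ/Δz = g·(Δρ/ρ₀)/Δz = 9.8 × 2.95 × 10⁻⁴ / 93 = 3.1086 × 10⁻⁵ s⁻².
N = √(3.1086 × 10⁻⁵) = 5.5755 × 10⁻³ rad s⁻¹ → T = 2π/N = 1.1269 × 10³ s ≈ 1.13 × 10³ s.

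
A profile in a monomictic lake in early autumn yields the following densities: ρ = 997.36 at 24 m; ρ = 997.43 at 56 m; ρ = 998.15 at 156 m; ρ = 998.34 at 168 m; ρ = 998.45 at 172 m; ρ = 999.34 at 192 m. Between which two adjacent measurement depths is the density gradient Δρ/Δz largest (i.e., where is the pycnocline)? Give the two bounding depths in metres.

Compute the density gradient over each adjacent pair:
  24–56 m: Δρ/Δz = 0.07/32 = 2.2 × 10⁻³ kg m⁻⁴
  56–156 m: Δρ/Δz = 0.72/100 = 7.2 × 10⁻³ kg m⁻⁴
  156–168 m: Δρ/Δz = 0.19/12 = 0.016 kg m⁻⁴
  168–172 m: Δρ/Δz = 0.11/4 = 0.028 kg m⁻⁴
  172–192 m: Δρ/Δz = 0.89/20 = 0.044 kg m⁻⁴
The largest gradient is in the 172–192 m interval — the pycnocline.

172–192 m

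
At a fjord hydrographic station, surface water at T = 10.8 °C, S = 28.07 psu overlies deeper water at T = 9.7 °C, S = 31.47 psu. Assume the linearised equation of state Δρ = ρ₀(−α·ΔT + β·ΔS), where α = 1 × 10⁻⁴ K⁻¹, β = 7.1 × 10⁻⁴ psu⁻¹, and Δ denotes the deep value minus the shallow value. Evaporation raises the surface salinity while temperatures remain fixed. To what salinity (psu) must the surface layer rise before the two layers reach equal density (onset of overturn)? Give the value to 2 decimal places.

31.62 psu

Neutral buoyancy requires −α(T_deep − T_surf) + β(S_deep − S_surf′) = 0.
S_surf′ = S_deep − (α/β)·ΔT = 31.47 − (1 × 10⁻⁴/7.1 × 10⁻⁴)·(-1.1) = 31.6249 psu.
Increase required: 31.6249 − 28.07 = 3.5549 psu.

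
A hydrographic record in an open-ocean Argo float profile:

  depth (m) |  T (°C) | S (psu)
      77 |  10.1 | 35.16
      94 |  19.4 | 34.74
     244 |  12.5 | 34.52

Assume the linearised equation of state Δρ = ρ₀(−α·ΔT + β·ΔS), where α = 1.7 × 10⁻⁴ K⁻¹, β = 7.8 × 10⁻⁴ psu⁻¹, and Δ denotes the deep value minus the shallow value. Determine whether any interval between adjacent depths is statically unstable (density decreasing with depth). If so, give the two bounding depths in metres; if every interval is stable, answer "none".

77–94 m

Evaluate Δρ/ρ₀ = −αΔT + βΔS across each adjacent pair:
  77–94 m: −αΔT+βΔS = −(1.7 × 10⁻⁴)(+9.3)+(7.8 × 10⁻⁴)(-0.42) = -1.9 × 10⁻³ → UNSTABLE
  94–244 m: −αΔT+βΔS = −(1.7 × 10⁻⁴)(-6.9)+(7.8 × 10⁻⁴)(-0.22) = 1.0 × 10⁻³ → stable
The 77–94 m interval has Δρ < 0: lighter water underlies denser water.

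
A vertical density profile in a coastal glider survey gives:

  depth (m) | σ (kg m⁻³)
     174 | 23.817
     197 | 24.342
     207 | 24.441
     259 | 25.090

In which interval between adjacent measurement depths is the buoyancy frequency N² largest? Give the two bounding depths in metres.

174–197 m

Compute the density gradient over each adjacent pair:
  174–197 m: Δρ/Δz = 0.525/23 = 0.023 kg m⁻⁴
  197–207 m: Δρ/Δz = 0.099/10 = 9.9 × 10⁻³ kg m⁻⁴
  207–259 m: Δρ/Δz = 0.649/52 = 0.012 kg m⁻⁴
The largest gradient is in the 174–197 m interval — the pycnocline.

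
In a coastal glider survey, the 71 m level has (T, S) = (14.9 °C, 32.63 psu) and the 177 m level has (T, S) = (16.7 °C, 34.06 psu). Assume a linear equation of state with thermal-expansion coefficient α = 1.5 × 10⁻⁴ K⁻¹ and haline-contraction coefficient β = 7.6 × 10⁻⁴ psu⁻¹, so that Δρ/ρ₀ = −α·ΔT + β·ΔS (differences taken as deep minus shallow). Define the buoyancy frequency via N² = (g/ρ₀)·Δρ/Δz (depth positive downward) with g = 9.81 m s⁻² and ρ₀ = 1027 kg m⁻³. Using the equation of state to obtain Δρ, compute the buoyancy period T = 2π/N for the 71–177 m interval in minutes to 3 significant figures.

12.0 min

ΔT = +1.8 K, ΔS = +1.43 psu (deep − shallow).
Δρ/ρ₀ = −αΔT + βΔS = -2.70 × 10⁻⁴ + 1.0868 × 10⁻³ = 8.168 × 10⁻⁴, so Δρ ≈ 0.8389 kg m⁻³.
N² = (g/ρ₀)·Δρ/Δz = g·(Δρ/ρ₀)/Δz = 9.81 × 8.168 × 10⁻⁴ / 106 = 7.5593 × 10⁻⁵ s⁻².
N = √(7.5593 × 10⁻⁵) = 8.6944 × 10⁻³ rad s⁻¹ → T = 2π/N = 722.67 s = 12.044 min ≈ 12.0 min.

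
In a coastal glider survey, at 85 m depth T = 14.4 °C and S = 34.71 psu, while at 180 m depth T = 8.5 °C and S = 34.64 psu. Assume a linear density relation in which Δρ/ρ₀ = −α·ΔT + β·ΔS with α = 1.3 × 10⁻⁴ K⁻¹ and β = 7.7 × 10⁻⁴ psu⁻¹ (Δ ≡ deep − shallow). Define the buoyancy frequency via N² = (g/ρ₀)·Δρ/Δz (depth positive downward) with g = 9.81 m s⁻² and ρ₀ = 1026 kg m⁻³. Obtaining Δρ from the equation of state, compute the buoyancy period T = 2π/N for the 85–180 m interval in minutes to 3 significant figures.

ΔT = -5.9 K, ΔS = -0.07 psu (deep − shallow).
Δρ/ρ₀ = −αΔT + βΔS = 7.67 × 10⁻⁴ − 5.39 × 10⁻⁵ = 7.131 × 10⁻⁴, so Δρ ≈ 0.7316 kg m⁻³.
N² = (g/ρ₀)·Δρ/Δz = g·(Δρ/ρ₀)/Δz = 9.81 × 7.131 × 10⁻⁴ / 95 = 7.3637 × 10⁻⁵ s⁻².
N = √(7.3637 × 10⁻⁵) = 8.5812 × 10⁻³ rad s⁻¹ → T = 2π/N = 732.20 s = 12.203 min ≈ 12.2 min.

12.2 min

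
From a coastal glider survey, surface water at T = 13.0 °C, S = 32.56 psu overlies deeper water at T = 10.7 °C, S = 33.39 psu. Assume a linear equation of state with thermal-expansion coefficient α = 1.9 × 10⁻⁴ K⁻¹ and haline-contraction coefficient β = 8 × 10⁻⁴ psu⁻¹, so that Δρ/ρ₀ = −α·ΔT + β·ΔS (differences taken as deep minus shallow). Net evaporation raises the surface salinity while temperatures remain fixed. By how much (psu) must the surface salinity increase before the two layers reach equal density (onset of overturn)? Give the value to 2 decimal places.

Neutral buoyancy requires −α(T_deep − T_surf) + β(S_deep − S_surf′) = 0.
S_surf′ = S_deep − (α/β)·ΔT = 33.39 − (1.9 × 10⁻⁴/8 × 10⁻⁴)·(-2.3) = 33.9363 psu.
Increase required: 33.9363 − 32.56 = 1.3763 psu.

1.38 psu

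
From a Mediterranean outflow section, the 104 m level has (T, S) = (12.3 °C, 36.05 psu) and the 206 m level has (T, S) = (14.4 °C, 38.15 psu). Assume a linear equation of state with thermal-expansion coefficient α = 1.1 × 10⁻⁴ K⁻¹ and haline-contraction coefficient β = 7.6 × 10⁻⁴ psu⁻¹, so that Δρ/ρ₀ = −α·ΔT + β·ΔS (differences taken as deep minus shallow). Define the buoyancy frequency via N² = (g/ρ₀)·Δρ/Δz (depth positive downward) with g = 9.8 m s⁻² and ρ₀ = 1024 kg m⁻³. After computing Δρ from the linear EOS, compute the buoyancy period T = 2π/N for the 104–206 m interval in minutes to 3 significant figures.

ΔT = +2.1 K, ΔS = +2.10 psu (deep − shallow).
Δρ/ρ₀ = −αΔT + βΔS = -2.31 × 10⁻⁴ + 1.596 × 10⁻³ = 1.365 × 10⁻³, so Δρ ≈ 1.398 kg m⁻³.
N² = (g/ρ₀)·Δρ/Δz = g·(Δρ/ρ₀)/Δz = 9.8 × 1.365 × 10⁻³ / 102 = 1.3115 × 10⁻⁴ s⁻².
N = √(1.3115 × 10⁻⁴) = 0.011452 rad s⁻¹ → T = 2π/N = 548.65 s = 9.1442 min ≈ 9.14 min.

9.14 min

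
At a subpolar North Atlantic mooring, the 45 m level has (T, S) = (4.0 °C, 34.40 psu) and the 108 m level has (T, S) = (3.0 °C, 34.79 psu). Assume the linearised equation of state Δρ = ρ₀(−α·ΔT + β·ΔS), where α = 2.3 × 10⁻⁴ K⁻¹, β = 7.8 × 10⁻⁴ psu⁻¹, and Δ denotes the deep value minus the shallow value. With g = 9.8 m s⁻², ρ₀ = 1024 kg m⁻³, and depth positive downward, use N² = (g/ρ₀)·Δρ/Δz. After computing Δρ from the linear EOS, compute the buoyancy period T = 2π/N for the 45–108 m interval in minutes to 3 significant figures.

ΔT = -1.0 K, ΔS = +0.39 psu (deep − shallow).
Δρ/ρ₀ = −αΔT + βΔS = 2.30 × 10⁻⁴ + 3.042 × 10⁻⁴ = 5.342 × 10⁻⁴, so Δρ ≈ 0.5470 kg m⁻³.
N² = (g/ρ₀)·Δρ/Δz = g·(Δρ/ρ₀)/Δz = 9.8 × 5.342 × 10⁻⁴ / 63 = 8.3098 × 10⁻⁵ s⁻².
N = √(8.3098 × 10⁻⁵) = 9.1158 × 10⁻³ rad s⁻¹ → T = 2π/N = 689.26 s = 11.488 min ≈ 11.5 min.

11.5 min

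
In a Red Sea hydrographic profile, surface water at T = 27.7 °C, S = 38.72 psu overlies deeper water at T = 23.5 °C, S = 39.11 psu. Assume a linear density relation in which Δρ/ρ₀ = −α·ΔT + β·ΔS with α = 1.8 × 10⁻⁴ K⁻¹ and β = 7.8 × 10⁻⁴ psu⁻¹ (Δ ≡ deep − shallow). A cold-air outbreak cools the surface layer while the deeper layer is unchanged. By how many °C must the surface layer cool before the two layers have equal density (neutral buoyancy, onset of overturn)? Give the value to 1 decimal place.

5.9 °C

Neutral buoyancy requires Δρ = 0, i.e. −α(T_deep − T_surf′) + β(S_deep − S_surf) = 0.
T_surf′ = T_deep − (β/α)·ΔS = 23.5 − (7.8 × 10⁻⁴/1.8 × 10⁻⁴)·(+0.39) = 21.810 °C.
Cooling required: 27.7 − (21.810) = 5.890 °C.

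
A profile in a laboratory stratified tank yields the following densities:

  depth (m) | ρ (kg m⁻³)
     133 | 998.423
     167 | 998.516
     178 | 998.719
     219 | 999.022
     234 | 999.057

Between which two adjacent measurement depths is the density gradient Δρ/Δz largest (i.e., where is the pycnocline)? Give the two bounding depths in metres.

Compute the density gradient over each adjacent pair:
  133–167 m: Δρ/Δz = 0.093/34 = 2.7 × 10⁻³ kg m⁻⁴
  167–178 m: Δρ/Δz = 0.203/11 = 0.018 kg m⁻⁴
  178–219 m: Δρ/Δz = 0.303/41 = 7.4 × 10⁻³ kg m⁻⁴
  219–234 m: Δρ/Δz = 0.035/15 = 2.3 × 10⁻³ kg m⁻⁴
The largest gradient is in the 167–178 m interval — the pycnocline.

167–178 m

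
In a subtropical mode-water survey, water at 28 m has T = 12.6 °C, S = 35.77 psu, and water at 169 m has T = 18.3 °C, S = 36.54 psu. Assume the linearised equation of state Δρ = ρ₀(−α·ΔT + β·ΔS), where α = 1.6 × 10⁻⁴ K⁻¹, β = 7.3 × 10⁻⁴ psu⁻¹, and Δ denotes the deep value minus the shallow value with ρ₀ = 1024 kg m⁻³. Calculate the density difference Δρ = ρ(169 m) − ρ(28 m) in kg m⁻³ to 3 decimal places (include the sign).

ΔT = +5.7 K, ΔS = +0.77 psu (deep − shallow).
Δρ/ρ₀ = −(1.6 × 10⁻⁴)(+5.7) + (7.3 × 10⁻⁴)(+0.77) = -3.499 × 10⁻⁴.
Δρ = 1024 × (-3.499 × 10⁻⁴) = -0.358 kg m⁻³.
Negative Δρ: lighter below, statically unstable.

-0.358 kg m⁻³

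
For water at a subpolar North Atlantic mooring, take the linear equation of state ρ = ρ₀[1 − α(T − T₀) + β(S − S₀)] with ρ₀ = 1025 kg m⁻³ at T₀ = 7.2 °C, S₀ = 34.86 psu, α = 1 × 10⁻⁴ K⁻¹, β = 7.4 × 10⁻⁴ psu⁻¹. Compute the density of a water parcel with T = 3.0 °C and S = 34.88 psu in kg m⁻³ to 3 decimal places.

T − T₀ = -4.2 K, S − S₀ = +0.02 psu.
Bracket = 1 − α·(-4.2) + β·(+0.02) = 1 + (4.348 × 10⁻⁴) = 1.0004348.
ρ = 1025 × 1.0004348 = 1025.446 kg m⁻³.

1025.446 kg m⁻³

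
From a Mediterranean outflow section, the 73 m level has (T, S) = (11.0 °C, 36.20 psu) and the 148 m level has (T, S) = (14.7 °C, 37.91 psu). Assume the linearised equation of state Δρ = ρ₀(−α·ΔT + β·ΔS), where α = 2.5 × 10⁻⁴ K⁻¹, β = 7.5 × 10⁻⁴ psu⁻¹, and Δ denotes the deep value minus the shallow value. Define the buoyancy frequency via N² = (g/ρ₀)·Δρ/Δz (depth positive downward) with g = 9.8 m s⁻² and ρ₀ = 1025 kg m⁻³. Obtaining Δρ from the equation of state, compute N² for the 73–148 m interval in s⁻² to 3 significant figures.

ΔT = +3.7 K, ΔS = +1.71 psu (deep − shallow).
Δρ/ρ₀ = −αΔT + βΔS = -9.25 × 10⁻⁴ + 1.2825 × 10⁻³ = 3.575 × 10⁻⁴, so Δρ ≈ 0.3664 kg m⁻³.
N² = (g/ρ₀)·Δρ/Δz = g·(Δρ/ρ₀)/Δz = 9.8 × 3.575 × 10⁻⁴ / 75 = 4.6713 × 10⁻⁵ s⁻² ≈ 4.67 × 10⁻⁵ s⁻².

4.67 × 10⁻⁵ s⁻²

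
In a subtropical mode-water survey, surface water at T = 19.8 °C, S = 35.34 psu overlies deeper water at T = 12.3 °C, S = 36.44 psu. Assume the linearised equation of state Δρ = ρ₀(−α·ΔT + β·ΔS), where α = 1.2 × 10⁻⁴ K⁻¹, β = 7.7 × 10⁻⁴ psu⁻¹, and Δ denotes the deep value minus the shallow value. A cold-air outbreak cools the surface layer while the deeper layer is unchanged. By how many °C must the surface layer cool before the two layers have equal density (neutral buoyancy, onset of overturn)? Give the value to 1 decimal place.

14.6 °C

Neutral buoyancy requires Δρ = 0, i.e. −α(T_deep − T_surf′) + β(S_deep − S_surf) = 0.
T_surf′ = T_deep − (β/α)·ΔS = 12.3 − (7.7 × 10⁻⁴/1.2 × 10⁻⁴)·(+1.10) = 5.242 °C.
Cooling required: 19.8 − (5.242) = 14.558 °C.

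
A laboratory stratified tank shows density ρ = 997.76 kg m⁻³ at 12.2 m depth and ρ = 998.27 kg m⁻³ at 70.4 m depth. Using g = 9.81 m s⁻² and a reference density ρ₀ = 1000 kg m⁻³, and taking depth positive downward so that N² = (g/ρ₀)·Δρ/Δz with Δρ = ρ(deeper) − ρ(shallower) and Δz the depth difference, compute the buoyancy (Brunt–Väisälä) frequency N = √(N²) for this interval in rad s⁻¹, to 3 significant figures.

Δρ = 998.27 − 997.76 = 0.51 kg m⁻³ over Δz = 70.4 − 12.2 = 58.2 m.
N² = (9.81/1000) × (0.51/58.2) = 8.5964 × 10⁻⁵ s⁻².
N = √(8.5964 × 10⁻⁵) = 9.2717 × 10⁻³ rad s⁻¹ ≈ 9.27 × 10⁻³ rad s⁻¹.
Since Δρ > 0 the layer is stably stratified.

9.27 × 10⁻³ rad s⁻¹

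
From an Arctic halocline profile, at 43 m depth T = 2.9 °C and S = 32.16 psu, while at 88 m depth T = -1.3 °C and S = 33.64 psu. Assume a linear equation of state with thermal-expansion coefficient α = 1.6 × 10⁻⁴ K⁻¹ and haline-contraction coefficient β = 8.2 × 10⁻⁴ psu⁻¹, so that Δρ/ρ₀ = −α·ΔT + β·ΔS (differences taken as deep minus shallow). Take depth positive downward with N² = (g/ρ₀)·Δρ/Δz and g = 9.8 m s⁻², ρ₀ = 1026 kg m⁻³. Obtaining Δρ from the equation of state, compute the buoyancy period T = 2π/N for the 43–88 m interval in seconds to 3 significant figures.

310 s

ΔT = -4.2 K, ΔS = +1.48 psu (deep − shallow).
Δρ/ρ₀ = −αΔT + βΔS = 6.72 × 10⁻⁴ + 1.2136 × 10⁻³ = 1.8856 × 10⁻³, so Δρ ≈ 1.935 kg m⁻³.
N² = (g/ρ₀)·Δρ/Δz = g·(Δρ/ρ₀)/Δz = 9.8 × 1.8856 × 10⁻³ / 45 = 4.1064 × 10⁻⁴ s⁻².
N = √(4.1064 × 10⁻⁴) = 0.020264 rad s⁻¹ → T = 2π/N = 310.07 s ≈ 310 s.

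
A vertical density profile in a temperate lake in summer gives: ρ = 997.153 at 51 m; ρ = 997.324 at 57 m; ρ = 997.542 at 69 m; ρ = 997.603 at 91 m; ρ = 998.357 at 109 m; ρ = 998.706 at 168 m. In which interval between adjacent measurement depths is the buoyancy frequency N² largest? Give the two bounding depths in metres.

Compute the density gradient over each adjacent pair:
  51–57 m: Δρ/Δz = 0.171/6 = 0.029 kg m⁻⁴
  57–69 m: Δρ/Δz = 0.218/12 = 0.018 kg m⁻⁴
  69–91 m: Δρ/Δz = 0.061/22 = 2.8 × 10⁻³ kg m⁻⁴
  91–109 m: Δρ/Δz = 0.754/18 = 0.042 kg m⁻⁴
  109–168 m: Δρ/Δz = 0.349/59 = 5.9 × 10⁻³ kg m⁻⁴
The largest gradient is in the 91–109 m interval — the pycnocline.

91–109 m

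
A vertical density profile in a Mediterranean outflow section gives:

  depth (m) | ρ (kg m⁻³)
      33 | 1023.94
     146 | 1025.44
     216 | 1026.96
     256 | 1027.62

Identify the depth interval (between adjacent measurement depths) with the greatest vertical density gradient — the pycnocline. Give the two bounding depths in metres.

Compute the density gradient over each adjacent pair:
  33–146 m: Δρ/Δz = 1.50/113 = 0.013 kg m⁻⁴
  146–216 m: Δρ/Δz = 1.52/70 = 0.022 kg m⁻⁴
  216–256 m: Δρ/Δz = 0.66/40 = 0.017 kg m⁻⁴
The largest gradient is in the 146–216 m interval — the pycnocline.

146–216 m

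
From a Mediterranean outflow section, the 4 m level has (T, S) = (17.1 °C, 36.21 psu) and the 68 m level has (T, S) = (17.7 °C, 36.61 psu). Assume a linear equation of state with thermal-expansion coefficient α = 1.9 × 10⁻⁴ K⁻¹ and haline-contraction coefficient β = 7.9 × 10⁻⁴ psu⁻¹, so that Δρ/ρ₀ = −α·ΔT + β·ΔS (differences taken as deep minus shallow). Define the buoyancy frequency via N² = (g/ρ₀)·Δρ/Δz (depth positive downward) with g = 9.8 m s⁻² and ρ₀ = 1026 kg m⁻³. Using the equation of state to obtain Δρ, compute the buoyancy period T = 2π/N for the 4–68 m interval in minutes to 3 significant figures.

ΔT = +0.6 K, ΔS = +0.40 psu (deep − shallow).
Δρ/ρ₀ = −αΔT + βΔS = -1.14 × 10⁻⁴ + 3.16 × 10⁻⁴ = 2.02 × 10⁻⁴, so Δρ ≈ 0.2073 kg m⁻³.
N² = (g/ρ₀)·Δρ/Δz = g·(Δρ/ρ₀)/Δz = 9.8 × 2.02 × 10⁻⁴ / 64 = 3.0931 × 10⁻⁵ s⁻².
N = √(3.0931 × 10⁻⁵) = 5.5616 × 10⁻³ rad s⁻¹ → T = 2π/N = 1.1297 × 10³ s = 18.828 min ≈ 18.8 min.

18.8 min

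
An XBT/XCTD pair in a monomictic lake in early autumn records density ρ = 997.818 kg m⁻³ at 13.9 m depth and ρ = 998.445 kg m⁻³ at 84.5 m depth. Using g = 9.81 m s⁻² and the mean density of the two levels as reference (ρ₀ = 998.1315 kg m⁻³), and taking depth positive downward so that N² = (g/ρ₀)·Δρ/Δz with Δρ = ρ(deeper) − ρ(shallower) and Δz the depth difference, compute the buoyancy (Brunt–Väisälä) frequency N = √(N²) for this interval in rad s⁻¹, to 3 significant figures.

Δρ = 998.445 − 997.818 = 0.627 kg m⁻³ over Δz = 84.5 − 13.9 = 70.6 m.
N² = (9.81/998.1315) × (0.627/70.6) = 8.7286 × 10⁻⁵ s⁻².
N = √(8.7286 × 10⁻⁵) = 9.3427 × 10⁻³ rad s⁻¹ ≈ 9.34 × 10⁻³ rad s⁻¹.

9.34 × 10⁻³ rad s⁻¹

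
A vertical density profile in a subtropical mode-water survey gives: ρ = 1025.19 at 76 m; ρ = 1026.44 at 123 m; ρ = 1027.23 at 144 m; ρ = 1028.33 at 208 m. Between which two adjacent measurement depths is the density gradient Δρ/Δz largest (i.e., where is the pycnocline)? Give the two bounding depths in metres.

Compute the density gradient over each adjacent pair:
  76–123 m: Δρ/Δz = 1.25/47 = 0.027 kg m⁻⁴
  123–144 m: Δρ/Δz = 0.79/21 = 0.038 kg m⁻⁴
  144–208 m: Δρ/Δz = 1.10/64 = 0.017 kg m⁻⁴
The largest gradient is in the 123–144 m interval — the pycnocline.

123–144 m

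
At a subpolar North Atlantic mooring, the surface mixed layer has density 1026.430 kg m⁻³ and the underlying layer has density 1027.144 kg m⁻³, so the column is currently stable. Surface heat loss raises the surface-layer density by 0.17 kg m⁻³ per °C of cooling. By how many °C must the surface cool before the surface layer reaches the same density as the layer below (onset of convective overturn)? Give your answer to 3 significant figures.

4.20 °C

Density deficit of the surface layer: 1027.144 − 1026.430 = 0.714 kg m⁻³.
Required change = 0.714 / 0.17 = 4.20 °C.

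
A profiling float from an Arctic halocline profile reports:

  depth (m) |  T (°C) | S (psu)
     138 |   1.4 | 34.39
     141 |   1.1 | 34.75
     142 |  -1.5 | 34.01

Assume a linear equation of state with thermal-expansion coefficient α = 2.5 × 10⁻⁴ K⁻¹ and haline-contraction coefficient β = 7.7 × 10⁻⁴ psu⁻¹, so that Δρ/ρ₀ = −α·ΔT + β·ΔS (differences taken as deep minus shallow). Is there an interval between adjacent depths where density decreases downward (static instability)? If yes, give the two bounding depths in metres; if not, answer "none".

none

Evaluate Δρ/ρ₀ = −αΔT + βΔS across each adjacent pair:
  138–141 m: −αΔT+βΔS = −(2.5 × 10⁻⁴)(-0.3)+(7.7 × 10⁻⁴)(+0.36) = 3.5 × 10⁻⁴ → stable
  141–142 m: −αΔT+βΔS = −(2.5 × 10⁻⁴)(-2.6)+(7.7 × 10⁻⁴)(-0.74) = 8.0 × 10⁻⁵ → stable
Every interval has Δρ > 0: the column is stably stratified throughout.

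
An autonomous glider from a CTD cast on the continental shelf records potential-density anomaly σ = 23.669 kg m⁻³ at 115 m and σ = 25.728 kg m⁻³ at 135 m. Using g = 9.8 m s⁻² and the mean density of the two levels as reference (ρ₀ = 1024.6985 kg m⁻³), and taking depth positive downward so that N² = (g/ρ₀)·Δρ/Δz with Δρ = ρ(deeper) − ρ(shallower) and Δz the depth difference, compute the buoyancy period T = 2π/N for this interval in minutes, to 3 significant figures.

Δρ = 1025.728 − 1023.669 = 2.059 kg m⁻³ over Δz = 135 − 115 = 20 m.
N² = (9.8/1024.6985) × (2.059/20) = 9.8459 × 10⁻⁴ s⁻².
N = √(9.8459 × 10⁻⁴) = 0.031378 rad s⁻¹, so T = 2π/N = 200.24 s = 3.3373 min ≈ 3.34 min.

3.34 min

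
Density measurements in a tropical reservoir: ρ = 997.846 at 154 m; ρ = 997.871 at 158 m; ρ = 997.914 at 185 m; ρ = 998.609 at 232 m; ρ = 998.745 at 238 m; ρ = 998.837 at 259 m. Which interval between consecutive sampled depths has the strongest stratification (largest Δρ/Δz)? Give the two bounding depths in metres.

Compute the density gradient over each adjacent pair:
  154–158 m: Δρ/Δz = 0.025/4 = 6.3 × 10⁻³ kg m⁻⁴
  158–185 m: Δρ/Δz = 0.043/27 = 1.6 × 10⁻³ kg m⁻⁴
  185–232 m: Δρ/Δz = 0.695/47 = 0.015 kg m⁻⁴
  232–238 m: Δρ/Δz = 0.136/6 = 0.023 kg m⁻⁴
  238–259 m: Δρ/Δz = 0.092/21 = 4.4 × 10⁻³ kg m⁻⁴
The largest gradient is in the 232–238 m interval — the pycnocline.

232–238 m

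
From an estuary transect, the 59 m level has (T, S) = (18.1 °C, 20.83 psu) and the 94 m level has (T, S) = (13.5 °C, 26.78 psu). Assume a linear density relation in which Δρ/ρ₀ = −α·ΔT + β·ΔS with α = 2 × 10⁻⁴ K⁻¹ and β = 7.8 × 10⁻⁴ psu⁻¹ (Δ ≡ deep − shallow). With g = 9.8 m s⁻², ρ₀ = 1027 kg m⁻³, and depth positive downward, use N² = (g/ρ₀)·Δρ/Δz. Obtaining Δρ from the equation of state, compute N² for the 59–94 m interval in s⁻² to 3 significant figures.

ΔT = -4.6 K, ΔS = +5.95 psu (deep − shallow).
Δρ/ρ₀ = −αΔT + βΔS = 9.20 × 10⁻⁴ + 4.641 × 10⁻³ = 5.561 × 10⁻³, so Δρ ≈ 5.711 kg m⁻³.
N² = (g/ρ₀)·Δρ/Δz = g·(Δρ/ρ₀)/Δz = 9.8 × 5.561 × 10⁻³ / 35 = 1.5571 × 10⁻³ s⁻² ≈ 1.56 × 10⁻³ s⁻².

1.56 × 10⁻³ s⁻²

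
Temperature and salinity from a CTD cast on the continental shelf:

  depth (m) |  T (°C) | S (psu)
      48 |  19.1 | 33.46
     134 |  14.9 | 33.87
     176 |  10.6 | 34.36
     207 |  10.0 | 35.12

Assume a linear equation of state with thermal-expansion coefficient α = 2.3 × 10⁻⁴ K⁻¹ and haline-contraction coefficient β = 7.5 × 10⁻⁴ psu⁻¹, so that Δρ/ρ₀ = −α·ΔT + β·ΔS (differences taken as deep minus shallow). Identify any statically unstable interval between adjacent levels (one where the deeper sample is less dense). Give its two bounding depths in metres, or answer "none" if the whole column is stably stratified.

Evaluate Δρ/ρ₀ = −αΔT + βΔS across each adjacent pair:
  48–134 m: −αΔT+βΔS = −(2.3 × 10⁻⁴)(-4.2)+(7.5 × 10⁻⁴)(+0.41) = 1.3 × 10⁻³ → stable
  134–176 m: −αΔT+βΔS = −(2.3 × 10⁻⁴)(-4.3)+(7.5 × 10⁻⁴)(+0.49) = 1.4 × 10⁻³ → stable
  176–207 m: −αΔT+βΔS = −(2.3 × 10⁻⁴)(-0.6)+(7.5 × 10⁻⁴)(+0.76) = 7.1 × 10⁻⁴ → stable
Every interval has Δρ > 0: the column is stably stratified throughout.

none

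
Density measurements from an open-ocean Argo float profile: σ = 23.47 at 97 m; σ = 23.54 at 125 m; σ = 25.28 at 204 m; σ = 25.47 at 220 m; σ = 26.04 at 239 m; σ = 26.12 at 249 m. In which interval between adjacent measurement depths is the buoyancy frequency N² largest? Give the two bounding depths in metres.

Compute the density gradient over each adjacent pair:
  97–125 m: Δρ/Δz = 0.07/28 = 2.5 × 10⁻³ kg m⁻⁴
  125–204 m: Δρ/Δz = 1.74/79 = 0.022 kg m⁻⁴
  204–220 m: Δρ/Δz = 0.19/16 = 0.012 kg m⁻⁴
  220–239 m: Δρ/Δz = 0.57/19 = 0.030 kg m⁻⁴
  239–249 m: Δρ/Δz = 0.08/10 = 8.0 × 10⁻³ kg m⁻⁴
The largest gradient is in the 220–239 m interval — the pycnocline.

220–239 m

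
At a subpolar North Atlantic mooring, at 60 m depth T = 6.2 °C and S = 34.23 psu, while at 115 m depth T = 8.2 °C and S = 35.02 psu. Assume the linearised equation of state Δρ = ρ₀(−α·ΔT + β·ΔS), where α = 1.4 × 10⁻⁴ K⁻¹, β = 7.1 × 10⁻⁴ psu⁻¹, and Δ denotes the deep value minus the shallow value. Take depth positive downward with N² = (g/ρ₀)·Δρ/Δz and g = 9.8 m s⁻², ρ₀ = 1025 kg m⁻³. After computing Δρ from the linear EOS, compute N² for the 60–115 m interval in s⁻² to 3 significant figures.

ΔT = +2.0 K, ΔS = +0.79 psu (deep − shallow).
Δρ/ρ₀ = −αΔT + βΔS = -2.80 × 10⁻⁴ + 5.609 × 10⁻⁴ = 2.809 × 10⁻⁴, so Δρ ≈ 0.2879 kg m⁻³.
N² = (g/ρ₀)·Δρ/Δz = g·(Δρ/ρ₀)/Δz = 9.8 × 2.809 × 10⁻⁴ / 55 = 5.0051 × 10⁻⁵ s⁻² ≈ 5.01 × 10⁻⁵ s⁻².

5.01 × 10⁻⁵ s⁻²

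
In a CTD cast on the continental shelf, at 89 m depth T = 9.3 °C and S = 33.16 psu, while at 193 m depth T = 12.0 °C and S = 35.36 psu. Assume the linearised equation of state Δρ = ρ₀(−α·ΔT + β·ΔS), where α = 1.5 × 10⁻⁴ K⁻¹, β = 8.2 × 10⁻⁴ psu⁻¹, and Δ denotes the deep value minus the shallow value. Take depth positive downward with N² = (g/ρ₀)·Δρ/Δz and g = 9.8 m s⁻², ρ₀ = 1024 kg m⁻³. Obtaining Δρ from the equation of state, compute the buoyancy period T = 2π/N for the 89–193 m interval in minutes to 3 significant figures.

ΔT = +2.7 K, ΔS = +2.20 psu (deep − shallow).
Δρ/ρ₀ = −αΔT + βΔS = -4.05 × 10⁻⁴ + 1.804 × 10⁻³ = 1.399 × 10⁻³, so Δρ ≈ 1.433 kg m⁻³.
N² = (g/ρ₀)·Δρ/Δz = g·(Δρ/ρ₀)/Δz = 9.8 × 1.399 × 10⁻³ / 104 = 1.3183 × 10⁻⁴ s⁻².
N = √(1.3183 × 10⁻⁴) = 0.011482 rad s⁻¹ → T = 2π/N = 547.22 s = 9.1203 min ≈ 9.12 min.

9.12 min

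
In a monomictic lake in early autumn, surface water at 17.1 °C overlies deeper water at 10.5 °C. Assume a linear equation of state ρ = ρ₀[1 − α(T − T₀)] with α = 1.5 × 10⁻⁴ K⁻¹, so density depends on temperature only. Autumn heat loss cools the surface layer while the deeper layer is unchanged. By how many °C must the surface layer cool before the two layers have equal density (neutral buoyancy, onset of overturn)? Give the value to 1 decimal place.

6.6 °C

With temperature the only control, equal density requires T_surf′ = T_deep.
T_surf′ = 10.5 °C.
Cooling required: 17.1 − 10.5 = 6.6 °C.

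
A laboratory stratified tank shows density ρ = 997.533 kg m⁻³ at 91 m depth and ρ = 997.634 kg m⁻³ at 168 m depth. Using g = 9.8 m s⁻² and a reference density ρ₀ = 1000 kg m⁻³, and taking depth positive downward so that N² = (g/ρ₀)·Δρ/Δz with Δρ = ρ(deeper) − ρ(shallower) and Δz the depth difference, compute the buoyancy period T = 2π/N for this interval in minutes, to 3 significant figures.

29.2 min

Δρ = 997.634 − 997.533 = 0.101 kg m⁻³ over Δz = 168 − 91 = 77 m.
N² = (9.8/1000) × (0.101/77) = 1.2855 × 10⁻⁵ s⁻².
N = √(1.2855 × 10⁻⁵) = 3.5854 × 10⁻³ rad s⁻¹, so T = 2π/N = 1.7524 × 10³ s = 29.207 min ≈ 29.2 min.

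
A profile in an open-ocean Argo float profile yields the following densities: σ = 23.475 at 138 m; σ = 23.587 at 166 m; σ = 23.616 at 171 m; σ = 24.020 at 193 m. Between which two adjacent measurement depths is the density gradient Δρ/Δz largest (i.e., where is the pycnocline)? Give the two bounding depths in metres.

171–193 m

Compute the density gradient over each adjacent pair:
  138–166 m: Δρ/Δz = 0.112/28 = 4.0 × 10⁻³ kg m⁻⁴
  166–171 m: Δρ/Δz = 0.029/5 = 5.8 × 10⁻³ kg m⁻⁴
  171–193 m: Δρ/Δz = 0.404/22 = 0.018 kg m⁻⁴
The largest gradient is in the 171–193 m interval — the pycnocline.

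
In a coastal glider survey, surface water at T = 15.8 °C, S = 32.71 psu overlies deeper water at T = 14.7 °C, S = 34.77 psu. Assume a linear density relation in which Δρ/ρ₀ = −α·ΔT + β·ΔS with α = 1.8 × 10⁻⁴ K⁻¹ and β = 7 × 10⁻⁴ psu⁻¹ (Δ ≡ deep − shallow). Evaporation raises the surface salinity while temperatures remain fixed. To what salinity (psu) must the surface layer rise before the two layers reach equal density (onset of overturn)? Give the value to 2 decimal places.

Neutral buoyancy requires −α(T_deep − T_surf) + β(S_deep − S_surf′) = 0.
S_surf′ = S_deep − (α/β)·ΔT = 34.77 − (1.8 × 10⁻⁴/7 × 10⁻⁴)·(-1.1) = 35.0529 psu.
Increase required: 35.0529 − 32.71 = 2.3429 psu.

35.05 psu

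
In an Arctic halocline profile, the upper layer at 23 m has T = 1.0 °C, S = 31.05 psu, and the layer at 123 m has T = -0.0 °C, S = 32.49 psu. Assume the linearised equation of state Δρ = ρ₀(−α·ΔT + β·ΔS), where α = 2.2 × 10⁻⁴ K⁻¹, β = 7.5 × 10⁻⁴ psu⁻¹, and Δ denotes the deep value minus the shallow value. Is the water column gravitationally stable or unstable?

stable

ΔT = -0.0 − 1.0 = -1.0 K and ΔS = 32.49 − 31.05 = +1.44 psu (deep − shallow).
−αΔT = 2.20 × 10⁻⁴; βΔS = 1.08 × 10⁻³; sum Δρ/ρ₀ = 1.30 × 10⁻³.
Δρ/ρ₀ > 0, so Δρ > 0: deeper water is denser → statically stable.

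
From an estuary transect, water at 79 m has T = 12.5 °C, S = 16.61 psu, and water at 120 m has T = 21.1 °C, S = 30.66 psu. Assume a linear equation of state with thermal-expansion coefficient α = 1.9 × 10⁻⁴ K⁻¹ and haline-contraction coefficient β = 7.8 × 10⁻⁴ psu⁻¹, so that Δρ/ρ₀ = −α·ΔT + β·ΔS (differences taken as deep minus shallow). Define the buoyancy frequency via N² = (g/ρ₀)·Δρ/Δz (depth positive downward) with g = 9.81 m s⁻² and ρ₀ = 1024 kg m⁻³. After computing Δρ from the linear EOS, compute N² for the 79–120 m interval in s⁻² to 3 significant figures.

ΔT = +8.6 K, ΔS = +14.05 psu (deep − shallow).
Δρ/ρ₀ = −αΔT + βΔS = -1.634 × 10⁻³ + 0.010959 = 9.325 × 10⁻³, so Δρ ≈ 9.549 kg m⁻³.
N² = (g/ρ₀)·Δρ/Δz = g·(Δρ/ρ₀)/Δz = 9.81 × 9.325 × 10⁻³ / 41 = 2.2312 × 10⁻³ s⁻² ≈ 2.23 × 10⁻³ s⁻².

2.23 × 10⁻³ s⁻²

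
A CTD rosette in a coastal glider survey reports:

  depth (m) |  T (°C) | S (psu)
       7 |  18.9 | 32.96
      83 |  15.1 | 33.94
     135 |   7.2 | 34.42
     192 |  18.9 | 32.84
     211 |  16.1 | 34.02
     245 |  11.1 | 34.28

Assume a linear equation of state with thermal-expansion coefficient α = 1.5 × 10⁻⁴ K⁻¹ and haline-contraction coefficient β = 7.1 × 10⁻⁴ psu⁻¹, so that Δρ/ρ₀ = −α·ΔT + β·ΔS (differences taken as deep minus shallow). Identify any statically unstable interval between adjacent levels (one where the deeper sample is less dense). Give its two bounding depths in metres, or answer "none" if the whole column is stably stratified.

135–192 m

Evaluate Δρ/ρ₀ = −αΔT + βΔS across each adjacent pair:
  7–83 m: −αΔT+βΔS = −(1.5 × 10⁻⁴)(-3.8)+(7.1 × 10⁻⁴)(+0.98) = 1.3 × 10⁻³ → stable
  83–135 m: −αΔT+βΔS = −(1.5 × 10⁻⁴)(-7.9)+(7.1 × 10⁻⁴)(+0.48) = 1.5 × 10⁻³ → stable
  135–192 m: −αΔT+βΔS = −(1.5 × 10⁻⁴)(+11.7)+(7.1 × 10⁻⁴)(-1.58) = -2.9 × 10⁻³ → UNSTABLE
  192–211 m: −αΔT+βΔS = −(1.5 × 10⁻⁴)(-2.8)+(7.1 × 10⁻⁴)(+1.18) = 1.3 × 10⁻³ → stable
  211–245 m: −αΔT+βΔS = −(1.5 × 10⁻⁴)(-5.0)+(7.1 × 10⁻⁴)(+0.26) = 9.3 × 10⁻⁴ → stable
The 135–192 m interval has Δρ < 0: lighter water underlies denser water.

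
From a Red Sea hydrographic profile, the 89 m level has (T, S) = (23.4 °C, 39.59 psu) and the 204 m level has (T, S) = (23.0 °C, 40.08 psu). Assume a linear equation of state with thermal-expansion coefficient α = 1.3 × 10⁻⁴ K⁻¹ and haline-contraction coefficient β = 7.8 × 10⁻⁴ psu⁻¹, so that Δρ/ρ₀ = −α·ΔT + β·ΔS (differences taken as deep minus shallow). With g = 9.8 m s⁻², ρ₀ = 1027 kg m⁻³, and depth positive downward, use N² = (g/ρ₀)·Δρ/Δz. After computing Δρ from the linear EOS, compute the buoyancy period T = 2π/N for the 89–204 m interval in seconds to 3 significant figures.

1.03 × 10³ s

ΔT = -0.4 K, ΔS = +0.49 psu (deep − shallow).
Δρ/ρ₀ = −αΔT + βΔS = 5.20 × 10⁻⁵ + 3.822 × 10⁻⁴ = 4.342 × 10⁻⁴, so Δρ ≈ 0.4459 kg m⁻³.
N² = (g/ρ₀)·Δρ/Δz = g·(Δρ/ρ₀)/Δz = 9.8 × 4.342 × 10⁻⁴ / 115 = 3.7001 × 10⁻⁵ s⁻².
N = √(3.7001 × 10⁻⁵) = 6.0828 × 10⁻³ rad s⁻¹ → T = 2π/N = 1.0329 × 10³ s ≈ 1.03 × 10³ s.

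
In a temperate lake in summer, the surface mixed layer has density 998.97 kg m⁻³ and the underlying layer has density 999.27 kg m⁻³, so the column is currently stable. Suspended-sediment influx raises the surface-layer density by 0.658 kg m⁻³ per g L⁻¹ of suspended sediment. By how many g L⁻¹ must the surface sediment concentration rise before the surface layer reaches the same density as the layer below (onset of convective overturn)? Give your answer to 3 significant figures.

0.456 g L⁻¹

Density deficit of the surface layer: 999.27 − 998.97 = 0.3 kg m⁻³.
Required change = 0.3 / 0.658 = 0.456 g L⁻¹.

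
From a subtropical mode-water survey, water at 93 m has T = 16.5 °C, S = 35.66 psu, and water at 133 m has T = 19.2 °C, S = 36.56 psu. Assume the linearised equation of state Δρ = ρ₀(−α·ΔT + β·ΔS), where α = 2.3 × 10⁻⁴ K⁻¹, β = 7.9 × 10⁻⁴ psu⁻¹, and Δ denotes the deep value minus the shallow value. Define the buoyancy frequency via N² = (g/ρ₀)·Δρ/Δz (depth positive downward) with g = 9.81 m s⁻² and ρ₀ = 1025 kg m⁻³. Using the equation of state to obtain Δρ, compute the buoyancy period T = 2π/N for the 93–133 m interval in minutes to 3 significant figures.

ΔT = +2.7 K, ΔS = +0.90 psu (deep − shallow).
Δρ/ρ₀ = −αΔT + βΔS = -6.21 × 10⁻⁴ + 7.11 × 10⁻⁴ = 9.00 × 10⁻⁵, so Δρ ≈ 0.09225 kg m⁻³.
N² = (g/ρ₀)·Δρ/Δz = g·(Δρ/ρ₀)/Δz = 9.81 × 9.00 × 10⁻⁵ / 40 = 2.2073 × 10⁻⁵ s⁻².
N = √(2.2073 × 10⁻⁵) = 4.6982 × 10⁻³ rad s⁻¹ → T = 2π/N = 1.3374 × 10³ s = 22.290 min ≈ 22.3 min.

22.3 min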